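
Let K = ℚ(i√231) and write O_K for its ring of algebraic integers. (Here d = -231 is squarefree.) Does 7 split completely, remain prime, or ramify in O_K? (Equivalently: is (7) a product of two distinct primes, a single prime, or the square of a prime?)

-231 mod 4 = 1, hence disc K = -231 and O_K = ℤ[(1+√-231)/2].
Ramification test: 7 | -231. The prime 7 ramifies in K.

ramifies in O_K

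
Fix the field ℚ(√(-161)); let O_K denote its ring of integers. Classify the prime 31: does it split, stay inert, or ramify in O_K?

Since -161 ≢ 1 mod 4, the ring of integers is ℤ[√-161] with discriminant 4·(-161) = -644.
Since gcd(31, -644) = 1 the prime 31 does not ramify.
Compute (-161/31) via Euler: 25^((31-1)/2) mod 31 = 1, so (-161/31) = 1.
Legendre symbol 1 ⇒ 31 is split.

split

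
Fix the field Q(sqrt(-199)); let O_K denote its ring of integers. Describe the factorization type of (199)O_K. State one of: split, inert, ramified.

Since -199 ≡ 1 mod 4, the ring of integers is ℤ[(1+√-199)/2] with discriminant -199.
Ramification test: 199 | -199. The prime 199 ramifies in K.

ramified — (199) = 𝔭²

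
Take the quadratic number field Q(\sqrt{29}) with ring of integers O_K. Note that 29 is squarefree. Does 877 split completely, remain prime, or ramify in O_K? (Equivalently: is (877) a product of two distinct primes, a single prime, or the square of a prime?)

d = 29 ≡ 1 (mod 4), so O_K = ℤ[(1+√29)/2] and disc(K) = d = 29.
877 ∤ 29, so 877 is unramified.
Compute (29/877) via Euler: 29^((877-1)/2) mod 877 = 1, so (29/877) = 1.
(29/877) = 1, so 877 splits.

splits completely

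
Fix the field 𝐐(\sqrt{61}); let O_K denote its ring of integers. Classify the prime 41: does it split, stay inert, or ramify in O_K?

p splits

Since 61 ≡ 1 mod 4, the ring of integers is ℤ[(1+√61)/2] with discriminant 61.
41 ∤ 61, so 41 is unramified.
Euler's criterion: 61^20 mod 41 = 1. Thus (61|41) = 1.
d is a quadratic residue mod p, hence 41 splits in O_K.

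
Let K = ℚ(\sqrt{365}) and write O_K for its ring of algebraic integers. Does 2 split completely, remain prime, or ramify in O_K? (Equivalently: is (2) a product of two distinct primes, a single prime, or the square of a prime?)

2 remains inert

365 mod 4 = 1, hence disc K = 365 and O_K = ℤ[(1+√365)/2].
Since gcd(2, 365) = 1 the prime 2 does not ramify.
d ≡ 5 (mod 8); the supplementary law gives 2 inert.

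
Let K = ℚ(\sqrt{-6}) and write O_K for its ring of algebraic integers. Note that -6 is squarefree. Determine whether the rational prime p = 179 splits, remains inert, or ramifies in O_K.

d = -6 ≡ 2 (mod 4), so O_K = ℤ[√-6] and disc(K) = 4d = -24.
disc(K) = -24 is not divisible by 179; 179 is unramified.
(-6/179) = 173^89 mod 179 = 1, giving Legendre symbol 1.
Legendre symbol 1 ⇒ 179 is split.

split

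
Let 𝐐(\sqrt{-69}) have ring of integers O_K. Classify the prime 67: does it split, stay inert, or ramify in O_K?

d = -69 ≡ 3 (mod 4), so O_K = ℤ[√-69] and disc(K) = 4d = -276.
Since gcd(67, -276) = 1 the prime 67 does not ramify.
Legendre symbol by Euler's criterion: (-69/67) ≡ (-69)^33 ≡ 1 (mod 67), i.e. (-69/67) = 1.
Legendre symbol 1 ⇒ 67 is split.

p splits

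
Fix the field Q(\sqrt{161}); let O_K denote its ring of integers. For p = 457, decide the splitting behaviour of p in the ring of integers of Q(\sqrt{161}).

inert

Since 161 ≡ 1 mod 4, the ring of integers is ℤ[(1+√161)/2] with discriminant 161.
disc(K) = 161 is not divisible by 457; 457 is unramified.
Legendre symbol by Euler's criterion: (161/457) ≡ 161^228 ≡ 456 (mod 457), i.e. (161/457) = -1.
Legendre symbol -1 ⇒ 457 is inert.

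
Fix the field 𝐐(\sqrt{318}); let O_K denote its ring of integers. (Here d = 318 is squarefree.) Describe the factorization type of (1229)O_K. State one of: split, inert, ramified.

Since 318 ≢ 1 mod 4, the ring of integers is ℤ[√318] with discriminant 4·318 = 1272.
1229 ∤ 1272, so 1229 is unramified.
Euler's criterion: 318^614 mod 1229 = 1. Thus (318|1229) = 1.
Legendre symbol 1 ⇒ 1229 is split.

1229 splits in O_K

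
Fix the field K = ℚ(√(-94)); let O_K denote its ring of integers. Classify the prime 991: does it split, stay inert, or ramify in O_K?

-94 mod 4 = 2, hence disc K = 4·(-94) = -376 and O_K = ℤ[√-94].
991 ∤ -376, so 991 is unramified.
Compute (-94/991) via Euler: 897^((991-1)/2) mod 991 = 1, so (-94/991) = 1.
d is a quadratic residue mod p, hence 991 splits in O_K.

splits completely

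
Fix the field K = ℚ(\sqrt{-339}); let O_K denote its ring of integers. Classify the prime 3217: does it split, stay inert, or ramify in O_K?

-339 mod 4 = 1, hence disc K = -339 and O_K = ℤ[(1+√-339)/2].
Since gcd(3217, -339) = 1 the prime 3217 does not ramify.
Legendre symbol by Euler's criterion: (-339/3217) ≡ (-339)^1608 ≡ 1 (mod 3217), i.e. (-339/3217) = 1.
Legendre symbol 1 ⇒ 3217 is split.

split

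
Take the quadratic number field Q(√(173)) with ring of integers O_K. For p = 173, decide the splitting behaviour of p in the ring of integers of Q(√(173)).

Since 173 ≡ 1 mod 4, the ring of integers is ℤ[(1+√173)/2] with discriminant 173.
disc(K) = 173 = 173·1, so p = 173 is ramified.

ramified — (173) = 𝔭²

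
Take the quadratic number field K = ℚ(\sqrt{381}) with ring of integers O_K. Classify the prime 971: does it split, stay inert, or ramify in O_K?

d = 381 ≡ 1 (mod 4), so O_K = ℤ[(1+√381)/2] and disc(K) = d = 381.
disc(K) = 381 is not divisible by 971; 971 is unramified.
(381/971) = 381^485 mod 971 = 970, giving Legendre symbol -1.
Legendre symbol -1 ⇒ 971 is inert.

inert — (971) stays prime in O_K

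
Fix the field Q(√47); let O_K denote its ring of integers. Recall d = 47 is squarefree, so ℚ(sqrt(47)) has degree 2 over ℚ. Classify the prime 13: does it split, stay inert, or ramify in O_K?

remains prime (inert)

Since 47 ≢ 1 mod 4, the ring of integers is ℤ[√47] with discriminant 4·47 = 188.
13 ∤ 188, so 13 is unramified.
Euler's criterion: 47^6 mod 13 = 12. Thus (47|13) = -1.
d is a non-residue mod p, hence 13 remains inert in O_K.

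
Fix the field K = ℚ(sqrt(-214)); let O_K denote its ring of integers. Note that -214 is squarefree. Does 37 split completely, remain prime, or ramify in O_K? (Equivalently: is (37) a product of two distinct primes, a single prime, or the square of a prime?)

p is inert

-214 mod 4 = 2, hence disc K = 4·(-214) = -856 and O_K = ℤ[√-214].
disc(K) = -856 is not divisible by 37; 37 is unramified.
Compute (-214/37) via Euler: 8^((37-1)/2) mod 37 = 36, so (-214/37) = -1.
Legendre symbol -1 ⇒ 37 is inert.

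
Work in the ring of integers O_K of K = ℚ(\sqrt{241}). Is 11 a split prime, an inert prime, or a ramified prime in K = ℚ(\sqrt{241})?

241 mod 4 = 1, hence disc K = 241 and O_K = ℤ[(1+√241)/2].
11 ∤ 241, so 11 is unramified.
Legendre symbol by Euler's criterion: (241/11) ≡ 241^5 ≡ 10 (mod 11), i.e. (241/11) = -1.
d is a non-residue mod p, hence 11 remains inert in O_K.

11 remains inert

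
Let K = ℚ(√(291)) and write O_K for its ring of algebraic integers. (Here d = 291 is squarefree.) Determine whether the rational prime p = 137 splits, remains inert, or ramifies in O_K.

Since 291 ≢ 1 mod 4, the ring of integers is ℤ[√291] with discriminant 4·291 = 1164.
Since gcd(137, 1164) = 1 the prime 137 does not ramify.
Legendre symbol by Euler's criterion: (291/137) ≡ 291^68 ≡ 1 (mod 137), i.e. (291/137) = 1.
(291/137) = 1, so 137 splits.

p splits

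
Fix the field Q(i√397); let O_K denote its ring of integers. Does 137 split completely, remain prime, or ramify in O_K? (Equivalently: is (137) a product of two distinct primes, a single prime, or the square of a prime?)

Since -397 ≢ 1 mod 4, the ring of integers is ℤ[√-397] with discriminant 4·(-397) = -1588.
disc(K) = -1588 is not divisible by 137; 137 is unramified.
Euler's criterion: (-397)^68 mod 137 = 1. Thus (-397|137) = 1.
d is a quadratic residue mod p, hence 137 splits in O_K.

137 splits in O_K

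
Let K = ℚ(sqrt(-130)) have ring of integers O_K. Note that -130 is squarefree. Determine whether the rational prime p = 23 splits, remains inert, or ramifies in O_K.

p splits

d = -130 ≡ 2 (mod 4), so O_K = ℤ[√-130] and disc(K) = 4d = -520.
disc(K) = -520 is not divisible by 23; 23 is unramified.
Compute (-130/23) via Euler: 8^((23-1)/2) mod 23 = 1, so (-130/23) = 1.
(-130/23) = 1, so 23 splits.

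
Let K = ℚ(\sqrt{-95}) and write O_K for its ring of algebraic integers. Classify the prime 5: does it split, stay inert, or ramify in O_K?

-95 mod 4 = 1, hence disc K = -95 and O_K = ℤ[(1+√-95)/2].
Ramification test: 5 | -95. The prime 5 ramifies in K.

5 is ramified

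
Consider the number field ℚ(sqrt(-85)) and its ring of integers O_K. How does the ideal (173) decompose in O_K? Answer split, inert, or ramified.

Since -85 ≢ 1 mod 4, the ring of integers is ℤ[√-85] with discriminant 4·(-85) = -340.
Since gcd(173, -340) = 1 the prime 173 does not ramify.
Legendre symbol by Euler's criterion: (-85/173) ≡ (-85)^86 ≡ 1 (mod 173), i.e. (-85/173) = 1.
d is a quadratic residue mod p, hence 173 splits in O_K.

splits completely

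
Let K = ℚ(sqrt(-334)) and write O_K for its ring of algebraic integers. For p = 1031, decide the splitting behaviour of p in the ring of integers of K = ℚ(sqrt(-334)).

-334 mod 4 = 2, hence disc K = 4·(-334) = -1336 and O_K = ℤ[√-334].
1031 ∤ -1336, so 1031 is unramified.
Euler's criterion: (-334)^515 mod 1031 = 1. Thus (-334|1031) = 1.
d is a quadratic residue mod p, hence 1031 splits in O_K.

split — (1031) = 𝔭₁𝔭₂ with 𝔭₁ ≠ 𝔭₂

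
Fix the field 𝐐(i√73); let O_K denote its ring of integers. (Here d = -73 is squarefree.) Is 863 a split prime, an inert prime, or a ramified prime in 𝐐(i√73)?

splits completely

Since -73 ≢ 1 mod 4, the ring of integers is ℤ[√-73] with discriminant 4·(-73) = -292.
Since gcd(863, -292) = 1 the prime 863 does not ramify.
Compute (-73/863) via Euler: 790^((863-1)/2) mod 863 = 1, so (-73/863) = 1.
(-73/863) = 1, so 863 splits.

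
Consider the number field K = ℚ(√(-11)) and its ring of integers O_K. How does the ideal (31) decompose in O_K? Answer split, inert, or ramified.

p splits

Since -11 ≡ 1 mod 4, the ring of integers is ℤ[(1+√-11)/2] with discriminant -11.
31 ∤ -11, so 31 is unramified.
Euler's criterion: (-11)^15 mod 31 = 1. Thus (-11|31) = 1.
(-11/31) = 1, so 31 splits.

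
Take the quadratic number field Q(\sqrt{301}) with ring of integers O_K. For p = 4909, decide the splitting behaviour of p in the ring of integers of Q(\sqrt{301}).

d = 301 ≡ 1 (mod 4), so O_K = ℤ[(1+√301)/2] and disc(K) = d = 301.
4909 ∤ 301, so 4909 is unramified.
Euler's criterion: 301^2454 mod 4909 = 4908. Thus (301|4909) = -1.
Legendre symbol -1 ⇒ 4909 is inert.

4909 remains inert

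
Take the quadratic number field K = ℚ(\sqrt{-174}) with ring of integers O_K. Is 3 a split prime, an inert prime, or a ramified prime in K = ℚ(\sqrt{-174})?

d = -174 ≡ 2 (mod 4), so O_K = ℤ[√-174] and disc(K) = 4d = -696.
3 divides disc(K) = -696, so 3 ramifies.

p ramifies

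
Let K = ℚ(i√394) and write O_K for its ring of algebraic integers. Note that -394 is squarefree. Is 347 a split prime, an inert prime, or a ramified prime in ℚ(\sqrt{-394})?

-394 mod 4 = 2, hence disc K = 4·(-394) = -1576 and O_K = ℤ[√-394].
Since gcd(347, -1576) = 1 the prime 347 does not ramify.
Euler's criterion: (-394)^173 mod 347 = 1. Thus (-394|347) = 1.
Legendre symbol 1 ⇒ 347 is split.

split — (347) = 𝔭₁𝔭₂ with 𝔭₁ ≠ 𝔭₂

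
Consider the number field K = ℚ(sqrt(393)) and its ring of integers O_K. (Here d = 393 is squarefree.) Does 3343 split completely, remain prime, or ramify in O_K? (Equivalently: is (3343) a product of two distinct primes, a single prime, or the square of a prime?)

remains prime (inert)

Since 393 ≡ 1 mod 4, the ring of integers is ℤ[(1+√393)/2] with discriminant 393.
3343 ∤ 393, so 3343 is unramified.
(393/3343) = 393^1671 mod 3343 = 3342, giving Legendre symbol -1.
Legendre symbol -1 ⇒ 3343 is inert.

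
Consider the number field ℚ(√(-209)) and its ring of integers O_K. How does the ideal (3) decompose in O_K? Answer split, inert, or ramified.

splits completely

d = -209 ≡ 3 (mod 4), so O_K = ℤ[√-209] and disc(K) = 4d = -836.
Since gcd(3, -836) = 1 the prime 3 does not ramify.
Legendre symbol by Euler's criterion: (-209/3) ≡ (-209)^1 ≡ 1 (mod 3), i.e. (-209/3) = 1.
d is a quadratic residue mod p, hence 3 splits in O_K.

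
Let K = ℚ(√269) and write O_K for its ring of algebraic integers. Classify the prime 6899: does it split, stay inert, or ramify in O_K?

Since 269 ≡ 1 mod 4, the ring of integers is ℤ[(1+√269)/2] with discriminant 269.
disc(K) = 269 is not divisible by 6899; 6899 is unramified.
Euler's criterion: 269^3449 mod 6899 = 6898. Thus (269|6899) = -1.
Legendre symbol -1 ⇒ 6899 is inert.

remains prime (inert)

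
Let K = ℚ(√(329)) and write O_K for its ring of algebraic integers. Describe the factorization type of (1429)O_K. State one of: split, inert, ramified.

remains prime (inert)

Since 329 ≡ 1 mod 4, the ring of integers is ℤ[(1+√329)/2] with discriminant 329.
disc(K) = 329 is not divisible by 1429; 1429 is unramified.
Compute (329/1429) via Euler: 329^((1429-1)/2) mod 1429 = 1428, so (329/1429) = -1.
(329/1429) = -1, so 1429 is inert.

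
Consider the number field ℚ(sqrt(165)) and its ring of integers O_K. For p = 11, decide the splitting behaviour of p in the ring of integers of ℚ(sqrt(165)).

165 mod 4 = 1, hence disc K = 165 and O_K = ℤ[(1+√165)/2].
11 divides disc(K) = 165, so 11 ramifies.

ramified — (11) = 𝔭²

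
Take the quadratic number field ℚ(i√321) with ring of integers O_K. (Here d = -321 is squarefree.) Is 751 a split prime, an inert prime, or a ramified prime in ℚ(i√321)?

-321 mod 4 = 3, hence disc K = 4·(-321) = -1284 and O_K = ℤ[√-321].
Since gcd(751, -1284) = 1 the prime 751 does not ramify.
(-321/751) = 430^375 mod 751 = 1, giving Legendre symbol 1.
Legendre symbol 1 ⇒ 751 is split.

751 splits in O_K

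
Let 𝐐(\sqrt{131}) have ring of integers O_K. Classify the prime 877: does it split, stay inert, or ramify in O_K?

splits completely

d = 131 ≡ 3 (mod 4), so O_K = ℤ[√131] and disc(K) = 4d = 524.
Since gcd(877, 524) = 1 the prime 877 does not ramify.
Compute (131/877) via Euler: 131^((877-1)/2) mod 877 = 1, so (131/877) = 1.
d is a quadratic residue mod p, hence 877 splits in O_K.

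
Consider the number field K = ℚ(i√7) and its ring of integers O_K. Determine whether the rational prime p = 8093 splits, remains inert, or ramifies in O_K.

split — (8093) = 𝔭₁𝔭₂ with 𝔭₁ ≠ 𝔭₂

d = -7 ≡ 1 (mod 4), so O_K = ℤ[(1+√-7)/2] and disc(K) = d = -7.
8093 ∤ -7, so 8093 is unramified.
(-7/8093) = 8086^4046 mod 8093 = 1, giving Legendre symbol 1.
Legendre symbol 1 ⇒ 8093 is split.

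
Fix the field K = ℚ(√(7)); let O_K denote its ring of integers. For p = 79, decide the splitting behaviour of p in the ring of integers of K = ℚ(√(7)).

d = 7 ≡ 3 (mod 4), so O_K = ℤ[√7] and disc(K) = 4d = 28.
Since gcd(79, 28) = 1 the prime 79 does not ramify.
Euler's criterion: 7^39 mod 79 = 78. Thus (7|79) = -1.
d is a non-residue mod p, hence 79 remains inert in O_K.

79 remains inert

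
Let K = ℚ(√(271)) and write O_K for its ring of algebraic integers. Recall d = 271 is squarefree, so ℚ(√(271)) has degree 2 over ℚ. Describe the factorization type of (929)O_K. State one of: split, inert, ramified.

Since 271 ≢ 1 mod 4, the ring of integers is ℤ[√271] with discriminant 4·271 = 1084.
disc(K) = 1084 is not divisible by 929; 929 is unramified.
(271/929) = 271^464 mod 929 = 928, giving Legendre symbol -1.
(271/929) = -1, so 929 is inert.

inert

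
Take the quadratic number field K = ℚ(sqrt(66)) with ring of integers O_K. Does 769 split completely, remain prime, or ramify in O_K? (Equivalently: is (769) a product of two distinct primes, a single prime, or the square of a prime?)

66 mod 4 = 2, hence disc K = 4·66 = 264 and O_K = ℤ[√66].
Since gcd(769, 264) = 1 the prime 769 does not ramify.
(66/769) = 66^384 mod 769 = 768, giving Legendre symbol -1.
d is a non-residue mod p, hence 769 remains inert in O_K.

inert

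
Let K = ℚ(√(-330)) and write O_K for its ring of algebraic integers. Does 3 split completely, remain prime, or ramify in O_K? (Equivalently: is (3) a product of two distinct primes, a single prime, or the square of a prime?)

-330 mod 4 = 2, hence disc K = 4·(-330) = -1320 and O_K = ℤ[√-330].
3 divides disc(K) = -1320, so 3 ramifies.

p ramifies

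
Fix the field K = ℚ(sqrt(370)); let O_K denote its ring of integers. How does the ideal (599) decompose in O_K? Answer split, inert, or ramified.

Since 370 ≢ 1 mod 4, the ring of integers is ℤ[√370] with discriminant 4·370 = 1480.
disc(K) = 1480 is not divisible by 599; 599 is unramified.
Legendre symbol by Euler's criterion: (370/599) ≡ 370^299 ≡ 1 (mod 599), i.e. (370/599) = 1.
Legendre symbol 1 ⇒ 599 is split.

split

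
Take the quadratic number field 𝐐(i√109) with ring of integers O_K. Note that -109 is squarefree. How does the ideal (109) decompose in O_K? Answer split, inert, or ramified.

109 is ramified

d = -109 ≡ 3 (mod 4), so O_K = ℤ[√-109] and disc(K) = 4d = -436.
disc(K) = -436 = 109·(-4), so p = 109 is ramified.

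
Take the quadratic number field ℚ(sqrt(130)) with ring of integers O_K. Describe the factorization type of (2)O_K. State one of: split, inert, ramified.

Since 130 ≢ 1 mod 4, the ring of integers is ℤ[√130] with discriminant 4·130 = 520.
Ramification test: 2 | 520. The prime 2 ramifies in K.

2 is ramified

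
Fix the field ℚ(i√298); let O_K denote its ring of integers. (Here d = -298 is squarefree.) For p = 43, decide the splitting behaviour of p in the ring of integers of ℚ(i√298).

p is inert

Since -298 ≢ 1 mod 4, the ring of integers is ℤ[√-298] with discriminant 4·(-298) = -1192.
Since gcd(43, -1192) = 1 the prime 43 does not ramify.
Compute (-298/43) via Euler: 3^((43-1)/2) mod 43 = 42, so (-298/43) = -1.
d is a non-residue mod p, hence 43 remains inert in O_K.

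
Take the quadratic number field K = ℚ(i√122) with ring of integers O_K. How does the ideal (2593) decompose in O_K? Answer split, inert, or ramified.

inert

d = -122 ≡ 2 (mod 4), so O_K = ℤ[√-122] and disc(K) = 4d = -488.
Since gcd(2593, -488) = 1 the prime 2593 does not ramify.
Euler's criterion: (-122)^1296 mod 2593 = 2592. Thus (-122|2593) = -1.
(-122/2593) = -1, so 2593 is inert.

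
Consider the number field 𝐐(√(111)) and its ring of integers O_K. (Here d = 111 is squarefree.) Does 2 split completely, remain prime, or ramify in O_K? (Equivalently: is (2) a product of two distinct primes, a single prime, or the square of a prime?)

2 is ramified

d = 111 ≡ 3 (mod 4), so O_K = ℤ[√111] and disc(K) = 4d = 444.
disc(K) = 444 = 2·222, so p = 2 is ramified.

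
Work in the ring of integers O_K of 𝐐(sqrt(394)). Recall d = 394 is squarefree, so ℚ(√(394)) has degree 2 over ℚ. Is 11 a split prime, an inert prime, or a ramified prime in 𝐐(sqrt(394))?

Since 394 ≢ 1 mod 4, the ring of integers is ℤ[√394] with discriminant 4·394 = 1576.
11 ∤ 1576, so 11 is unramified.
(394/11) = 9^5 mod 11 = 1, giving Legendre symbol 1.
d is a quadratic residue mod p, hence 11 splits in O_K.

splits completely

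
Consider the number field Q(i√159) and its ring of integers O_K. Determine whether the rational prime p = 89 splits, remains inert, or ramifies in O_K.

p is inert

d = -159 ≡ 1 (mod 4), so O_K = ℤ[(1+√-159)/2] and disc(K) = d = -159.
89 ∤ -159, so 89 is unramified.
Compute (-159/89) via Euler: 19^((89-1)/2) mod 89 = 88, so (-159/89) = -1.
(-159/89) = -1, so 89 is inert.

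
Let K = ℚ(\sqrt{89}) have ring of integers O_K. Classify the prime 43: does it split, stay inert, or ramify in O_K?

d = 89 ≡ 1 (mod 4), so O_K = ℤ[(1+√89)/2] and disc(K) = d = 89.
Since gcd(43, 89) = 1 the prime 43 does not ramify.
(89/43) = 3^21 mod 43 = 42, giving Legendre symbol -1.
Legendre symbol -1 ⇒ 43 is inert.

inert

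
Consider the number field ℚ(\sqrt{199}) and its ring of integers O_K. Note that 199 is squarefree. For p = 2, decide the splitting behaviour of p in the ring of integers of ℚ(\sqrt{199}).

p ramifies

199 mod 4 = 3, hence disc K = 4·199 = 796 and O_K = ℤ[√199].
disc(K) = 796 = 2·398, so p = 2 is ramified.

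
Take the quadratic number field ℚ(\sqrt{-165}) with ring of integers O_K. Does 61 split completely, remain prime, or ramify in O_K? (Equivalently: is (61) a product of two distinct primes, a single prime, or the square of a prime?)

inert

-165 mod 4 = 3, hence disc K = 4·(-165) = -660 and O_K = ℤ[√-165].
61 ∤ -660, so 61 is unramified.
Legendre symbol by Euler's criterion: (-165/61) ≡ (-165)^30 ≡ 60 (mod 61), i.e. (-165/61) = -1.
d is a non-residue mod p, hence 61 remains inert in O_K.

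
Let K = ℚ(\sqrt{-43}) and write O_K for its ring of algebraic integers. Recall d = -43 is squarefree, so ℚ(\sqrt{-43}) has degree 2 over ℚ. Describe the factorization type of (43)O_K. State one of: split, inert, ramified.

43 is ramified

Since -43 ≡ 1 mod 4, the ring of integers is ℤ[(1+√-43)/2] with discriminant -43.
43 divides disc(K) = -43, so 43 ramifies.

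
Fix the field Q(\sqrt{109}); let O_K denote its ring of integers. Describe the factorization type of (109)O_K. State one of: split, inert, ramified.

109 is ramified

Since 109 ≡ 1 mod 4, the ring of integers is ℤ[(1+√109)/2] with discriminant 109.
disc(K) = 109 = 109·1, so p = 109 is ramified.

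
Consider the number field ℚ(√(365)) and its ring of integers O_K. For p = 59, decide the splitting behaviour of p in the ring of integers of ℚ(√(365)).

remains prime (inert)

Since 365 ≡ 1 mod 4, the ring of integers is ℤ[(1+√365)/2] with discriminant 365.
Since gcd(59, 365) = 1 the prime 59 does not ramify.
(365/59) = 11^29 mod 59 = 58, giving Legendre symbol -1.
(365/59) = -1, so 59 is inert.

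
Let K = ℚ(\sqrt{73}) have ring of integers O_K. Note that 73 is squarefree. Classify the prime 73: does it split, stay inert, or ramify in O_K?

ramifies in O_K

d = 73 ≡ 1 (mod 4), so O_K = ℤ[(1+√73)/2] and disc(K) = d = 73.
73 divides disc(K) = 73, so 73 ramifies.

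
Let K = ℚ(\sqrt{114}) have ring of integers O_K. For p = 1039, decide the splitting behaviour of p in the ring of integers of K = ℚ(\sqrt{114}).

1039 remains inert

Since 114 ≢ 1 mod 4, the ring of integers is ℤ[√114] with discriminant 4·114 = 456.
disc(K) = 456 is not divisible by 1039; 1039 is unramified.
Legendre symbol by Euler's criterion: (114/1039) ≡ 114^519 ≡ 1038 (mod 1039), i.e. (114/1039) = -1.
d is a non-residue mod p, hence 1039 remains inert in O_K.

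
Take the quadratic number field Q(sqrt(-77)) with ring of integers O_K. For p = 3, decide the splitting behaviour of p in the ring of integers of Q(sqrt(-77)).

3 splits in O_K

Since -77 ≢ 1 mod 4, the ring of integers is ℤ[√-77] with discriminant 4·(-77) = -308.
3 ∤ -308, so 3 is unramified.
Legendre symbol by Euler's criterion: (-77/3) ≡ (-77)^1 ≡ 1 (mod 3), i.e. (-77/3) = 1.
d is a quadratic residue mod p, hence 3 splits in O_K.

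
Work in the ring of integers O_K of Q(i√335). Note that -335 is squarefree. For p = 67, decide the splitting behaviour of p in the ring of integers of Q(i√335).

ramified — (67) = 𝔭²

-335 mod 4 = 1, hence disc K = -335 and O_K = ℤ[(1+√-335)/2].
67 divides disc(K) = -335, so 67 ramifies.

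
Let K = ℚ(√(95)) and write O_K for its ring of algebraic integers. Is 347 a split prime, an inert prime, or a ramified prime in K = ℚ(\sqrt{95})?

347 splits in O_K

Since 95 ≢ 1 mod 4, the ring of integers is ℤ[√95] with discriminant 4·95 = 380.
disc(K) = 380 is not divisible by 347; 347 is unramified.
Legendre symbol by Euler's criterion: (95/347) ≡ 95^173 ≡ 1 (mod 347), i.e. (95/347) = 1.
d is a quadratic residue mod p, hence 347 splits in O_K.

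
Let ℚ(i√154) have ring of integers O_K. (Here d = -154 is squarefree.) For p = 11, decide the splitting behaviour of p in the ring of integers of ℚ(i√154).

Since -154 ≢ 1 mod 4, the ring of integers is ℤ[√-154] with discriminant 4·(-154) = -616.
disc(K) = -616 = 11·(-56), so p = 11 is ramified.

p ramifies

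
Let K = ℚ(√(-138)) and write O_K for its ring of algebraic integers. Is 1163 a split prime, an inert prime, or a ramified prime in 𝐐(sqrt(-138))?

d = -138 ≡ 2 (mod 4), so O_K = ℤ[√-138] and disc(K) = 4d = -552.
1163 ∤ -552, so 1163 is unramified.
Legendre symbol by Euler's criterion: (-138/1163) ≡ (-138)^581 ≡ 1162 (mod 1163), i.e. (-138/1163) = -1.
d is a non-residue mod p, hence 1163 remains inert in O_K.

p is inert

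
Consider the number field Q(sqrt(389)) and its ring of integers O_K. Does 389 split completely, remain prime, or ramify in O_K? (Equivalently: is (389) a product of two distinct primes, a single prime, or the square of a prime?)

Since 389 ≡ 1 mod 4, the ring of integers is ℤ[(1+√389)/2] with discriminant 389.
Ramification test: 389 | 389. The prime 389 ramifies in K.

ramified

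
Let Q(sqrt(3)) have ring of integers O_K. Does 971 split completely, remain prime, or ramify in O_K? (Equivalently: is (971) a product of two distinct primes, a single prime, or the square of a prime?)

Since 3 ≢ 1 mod 4, the ring of integers is ℤ[√3] with discriminant 4·3 = 12.
971 ∤ 12, so 971 is unramified.
Legendre symbol by Euler's criterion: (3/971) ≡ 3^485 ≡ 1 (mod 971), i.e. (3/971) = 1.
Legendre symbol 1 ⇒ 971 is split.

splits completely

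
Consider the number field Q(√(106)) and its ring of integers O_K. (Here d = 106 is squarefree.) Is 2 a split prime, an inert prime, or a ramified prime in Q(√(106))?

ramified

106 mod 4 = 2, hence disc K = 4·106 = 424 and O_K = ℤ[√106].
Ramification test: 2 | 424. The prime 2 ramifies in K.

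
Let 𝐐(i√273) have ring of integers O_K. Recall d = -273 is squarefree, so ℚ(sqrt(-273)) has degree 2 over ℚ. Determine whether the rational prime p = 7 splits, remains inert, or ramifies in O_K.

7 is ramified

-273 mod 4 = 3, hence disc K = 4·(-273) = -1092 and O_K = ℤ[√-273].
Ramification test: 7 | -1092. The prime 7 ramifies in K.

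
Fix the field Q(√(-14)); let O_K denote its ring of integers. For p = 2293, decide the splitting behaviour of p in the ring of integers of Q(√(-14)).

2293 remains inert

-14 mod 4 = 2, hence disc K = 4·(-14) = -56 and O_K = ℤ[√-14].
2293 ∤ -56, so 2293 is unramified.
(-14/2293) = 2279^1146 mod 2293 = 2292, giving Legendre symbol -1.
d is a non-residue mod p, hence 2293 remains inert in O_K.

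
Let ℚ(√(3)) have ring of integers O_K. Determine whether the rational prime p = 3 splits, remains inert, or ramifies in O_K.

3 mod 4 = 3, hence disc K = 4·3 = 12 and O_K = ℤ[√3].
3 divides disc(K) = 12, so 3 ramifies.

ramified — (3) = 𝔭²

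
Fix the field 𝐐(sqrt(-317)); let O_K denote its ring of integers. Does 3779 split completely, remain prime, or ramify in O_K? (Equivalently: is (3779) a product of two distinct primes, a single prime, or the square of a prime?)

p is inert

d = -317 ≡ 3 (mod 4), so O_K = ℤ[√-317] and disc(K) = 4d = -1268.
3779 ∤ -1268, so 3779 is unramified.
Legendre symbol by Euler's criterion: (-317/3779) ≡ (-317)^1889 ≡ 3778 (mod 3779), i.e. (-317/3779) = -1.
Legendre symbol -1 ⇒ 3779 is inert.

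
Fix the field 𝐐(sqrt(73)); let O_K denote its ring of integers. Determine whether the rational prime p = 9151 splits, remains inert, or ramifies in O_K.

inert — (9151) stays prime in O_K

d = 73 ≡ 1 (mod 4), so O_K = ℤ[(1+√73)/2] and disc(K) = d = 73.
Since gcd(9151, 73) = 1 the prime 9151 does not ramify.
Legendre symbol by Euler's criterion: (73/9151) ≡ 73^4575 ≡ 9150 (mod 9151), i.e. (73/9151) = -1.
d is a non-residue mod p, hence 9151 remains inert in O_K.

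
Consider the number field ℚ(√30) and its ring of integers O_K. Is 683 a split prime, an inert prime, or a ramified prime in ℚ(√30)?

p splits

d = 30 ≡ 2 (mod 4), so O_K = ℤ[√30] and disc(K) = 4d = 120.
683 ∤ 120, so 683 is unramified.
Legendre symbol by Euler's criterion: (30/683) ≡ 30^341 ≡ 1 (mod 683), i.e. (30/683) = 1.
(30/683) = 1, so 683 splits.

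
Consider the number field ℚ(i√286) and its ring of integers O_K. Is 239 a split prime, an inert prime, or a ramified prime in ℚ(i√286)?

-286 mod 4 = 2, hence disc K = 4·(-286) = -1144 and O_K = ℤ[√-286].
Since gcd(239, -1144) = 1 the prime 239 does not ramify.
Compute (-286/239) via Euler: 192^((239-1)/2) mod 239 = 1, so (-286/239) = 1.
Legendre symbol 1 ⇒ 239 is split.

split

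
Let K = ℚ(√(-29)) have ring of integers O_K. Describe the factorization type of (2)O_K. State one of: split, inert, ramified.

d = -29 ≡ 3 (mod 4), so O_K = ℤ[√-29] and disc(K) = 4d = -116.
Ramification test: 2 | -116. The prime 2 ramifies in K.

p ramifies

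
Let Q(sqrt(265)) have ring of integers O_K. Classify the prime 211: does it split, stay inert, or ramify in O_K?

p splits

265 mod 4 = 1, hence disc K = 265 and O_K = ℤ[(1+√265)/2].
disc(K) = 265 is not divisible by 211; 211 is unramified.
Legendre symbol by Euler's criterion: (265/211) ≡ 265^105 ≡ 1 (mod 211), i.e. (265/211) = 1.
d is a quadratic residue mod p, hence 211 splits in O_K.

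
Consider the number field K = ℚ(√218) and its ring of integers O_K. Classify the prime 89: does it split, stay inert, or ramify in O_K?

p splits

Since 218 ≢ 1 mod 4, the ring of integers is ℤ[√218] with discriminant 4·218 = 872.
disc(K) = 872 is not divisible by 89; 89 is unramified.
Euler's criterion: 218^44 mod 89 = 1. Thus (218|89) = 1.
(218/89) = 1, so 89 splits.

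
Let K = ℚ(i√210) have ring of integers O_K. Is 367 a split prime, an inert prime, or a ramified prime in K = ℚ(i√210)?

remains prime (inert)

Since -210 ≢ 1 mod 4, the ring of integers is ℤ[√-210] with discriminant 4·(-210) = -840.
disc(K) = -840 is not divisible by 367; 367 is unramified.
(-210/367) = 157^183 mod 367 = 366, giving Legendre symbol -1.
d is a non-residue mod p, hence 367 remains inert in O_K.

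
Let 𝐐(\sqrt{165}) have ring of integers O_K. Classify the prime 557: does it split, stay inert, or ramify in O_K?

inert

Since 165 ≡ 1 mod 4, the ring of integers is ℤ[(1+√165)/2] with discriminant 165.
Since gcd(557, 165) = 1 the prime 557 does not ramify.
Legendre symbol by Euler's criterion: (165/557) ≡ 165^278 ≡ 556 (mod 557), i.e. (165/557) = -1.
d is a non-residue mod p, hence 557 remains inert in O_K.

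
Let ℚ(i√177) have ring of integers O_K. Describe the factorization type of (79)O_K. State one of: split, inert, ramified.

p is inert

-177 mod 4 = 3, hence disc K = 4·(-177) = -708 and O_K = ℤ[√-177].
disc(K) = -708 is not divisible by 79; 79 is unramified.
Compute (-177/79) via Euler: 60^((79-1)/2) mod 79 = 78, so (-177/79) = -1.
d is a non-residue mod p, hence 79 remains inert in O_K.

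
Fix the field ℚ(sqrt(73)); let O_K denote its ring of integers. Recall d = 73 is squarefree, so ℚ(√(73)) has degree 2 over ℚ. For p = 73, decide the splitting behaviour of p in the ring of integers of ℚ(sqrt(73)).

73 mod 4 = 1, hence disc K = 73 and O_K = ℤ[(1+√73)/2].
Ramification test: 73 | 73. The prime 73 ramifies in K.

p ramifies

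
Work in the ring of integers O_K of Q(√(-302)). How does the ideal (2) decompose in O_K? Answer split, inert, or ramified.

Since -302 ≢ 1 mod 4, the ring of integers is ℤ[√-302] with discriminant 4·(-302) = -1208.
disc(K) = -1208 = 2·(-604), so p = 2 is ramified.

2 is ramified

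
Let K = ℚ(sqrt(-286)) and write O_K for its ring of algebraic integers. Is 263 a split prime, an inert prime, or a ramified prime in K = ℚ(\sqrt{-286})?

inert — (263) stays prime in O_K

Since -286 ≢ 1 mod 4, the ring of integers is ℤ[√-286] with discriminant 4·(-286) = -1144.
Since gcd(263, -1144) = 1 the prime 263 does not ramify.
(-286/263) = 240^131 mod 263 = 262, giving Legendre symbol -1.
d is a non-residue mod p, hence 263 remains inert in O_K.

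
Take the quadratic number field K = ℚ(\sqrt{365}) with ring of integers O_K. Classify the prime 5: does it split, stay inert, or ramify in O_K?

d = 365 ≡ 1 (mod 4), so O_K = ℤ[(1+√365)/2] and disc(K) = d = 365.
Ramification test: 5 | 365. The prime 5 ramifies in K.

ramified — (5) = 𝔭²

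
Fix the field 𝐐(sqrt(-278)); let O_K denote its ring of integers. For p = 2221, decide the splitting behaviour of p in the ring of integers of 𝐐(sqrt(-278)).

inert

-278 mod 4 = 2, hence disc K = 4·(-278) = -1112 and O_K = ℤ[√-278].
Since gcd(2221, -1112) = 1 the prime 2221 does not ramify.
Compute (-278/2221) via Euler: 1943^((2221-1)/2) mod 2221 = 2220, so (-278/2221) = -1.
Legendre symbol -1 ⇒ 2221 is inert.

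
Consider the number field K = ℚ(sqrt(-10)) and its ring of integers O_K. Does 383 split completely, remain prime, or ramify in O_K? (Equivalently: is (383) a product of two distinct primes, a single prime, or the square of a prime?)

Since -10 ≢ 1 mod 4, the ring of integers is ℤ[√-10] with discriminant 4·(-10) = -40.
disc(K) = -40 is not divisible by 383; 383 is unramified.
(-10/383) = 373^191 mod 383 = 1, giving Legendre symbol 1.
d is a quadratic residue mod p, hence 383 splits in O_K.

splits completely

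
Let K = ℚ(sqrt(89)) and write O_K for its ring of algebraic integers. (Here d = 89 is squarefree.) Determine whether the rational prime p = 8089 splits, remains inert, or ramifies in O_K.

d = 89 ≡ 1 (mod 4), so O_K = ℤ[(1+√89)/2] and disc(K) = d = 89.
Since gcd(8089, 89) = 1 the prime 8089 does not ramify.
Euler's criterion: 89^4044 mod 8089 = 1. Thus (89|8089) = 1.
(89/8089) = 1, so 8089 splits.

split — (8089) = 𝔭₁𝔭₂ with 𝔭₁ ≠ 𝔭₂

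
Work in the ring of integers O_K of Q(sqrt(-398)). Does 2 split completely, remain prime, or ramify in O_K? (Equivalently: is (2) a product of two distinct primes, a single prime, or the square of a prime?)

ramified

-398 mod 4 = 2, hence disc K = 4·(-398) = -1592 and O_K = ℤ[√-398].
2 divides disc(K) = -1592, so 2 ramifies.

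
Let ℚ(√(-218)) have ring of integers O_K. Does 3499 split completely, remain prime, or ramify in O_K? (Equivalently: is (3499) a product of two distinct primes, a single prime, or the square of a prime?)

inert — (3499) stays prime in O_K

-218 mod 4 = 2, hence disc K = 4·(-218) = -872 and O_K = ℤ[√-218].
disc(K) = -872 is not divisible by 3499; 3499 is unramified.
Legendre symbol by Euler's criterion: (-218/3499) ≡ (-218)^1749 ≡ 3498 (mod 3499), i.e. (-218/3499) = -1.
Legendre symbol -1 ⇒ 3499 is inert.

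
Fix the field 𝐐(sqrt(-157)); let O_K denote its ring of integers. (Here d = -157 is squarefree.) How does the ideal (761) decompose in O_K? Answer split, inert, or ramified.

761 remains inert

d = -157 ≡ 3 (mod 4), so O_K = ℤ[√-157] and disc(K) = 4d = -628.
761 ∤ -628, so 761 is unramified.
(-157/761) = 604^380 mod 761 = 760, giving Legendre symbol -1.
d is a non-residue mod p, hence 761 remains inert in O_K.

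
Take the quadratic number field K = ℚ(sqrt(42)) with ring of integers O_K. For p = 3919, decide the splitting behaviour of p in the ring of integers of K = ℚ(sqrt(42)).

42 mod 4 = 2, hence disc K = 4·42 = 168 and O_K = ℤ[√42].
Since gcd(3919, 168) = 1 the prime 3919 does not ramify.
Compute (42/3919) via Euler: 42^((3919-1)/2) mod 3919 = 3918, so (42/3919) = -1.
Legendre symbol -1 ⇒ 3919 is inert.

3919 remains inert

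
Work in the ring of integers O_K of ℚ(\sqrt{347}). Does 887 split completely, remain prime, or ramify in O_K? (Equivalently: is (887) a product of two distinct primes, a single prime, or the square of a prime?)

p splits

d = 347 ≡ 3 (mod 4), so O_K = ℤ[√347] and disc(K) = 4d = 1388.
Since gcd(887, 1388) = 1 the prime 887 does not ramify.
(347/887) = 347^443 mod 887 = 1, giving Legendre symbol 1.
Legendre symbol 1 ⇒ 887 is split.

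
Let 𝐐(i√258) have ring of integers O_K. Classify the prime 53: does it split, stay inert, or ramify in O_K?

-258 mod 4 = 2, hence disc K = 4·(-258) = -1032 and O_K = ℤ[√-258].
disc(K) = -1032 is not divisible by 53; 53 is unramified.
(-258/53) = 7^26 mod 53 = 1, giving Legendre symbol 1.
(-258/53) = 1, so 53 splits.

split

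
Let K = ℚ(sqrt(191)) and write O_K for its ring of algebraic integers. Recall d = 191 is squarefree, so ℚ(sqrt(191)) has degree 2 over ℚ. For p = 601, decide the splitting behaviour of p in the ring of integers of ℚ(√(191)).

d = 191 ≡ 3 (mod 4), so O_K = ℤ[√191] and disc(K) = 4d = 764.
disc(K) = 764 is not divisible by 601; 601 is unramified.
Euler's criterion: 191^300 mod 601 = 600. Thus (191|601) = -1.
(191/601) = -1, so 601 is inert.

inert — (601) stays prime in O_K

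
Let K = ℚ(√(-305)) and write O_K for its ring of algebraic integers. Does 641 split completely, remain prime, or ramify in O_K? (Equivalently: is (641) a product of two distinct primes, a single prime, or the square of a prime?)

p is inert

-305 mod 4 = 3, hence disc K = 4·(-305) = -1220 and O_K = ℤ[√-305].
641 ∤ -1220, so 641 is unramified.
(-305/641) = 336^320 mod 641 = 640, giving Legendre symbol -1.
(-305/641) = -1, so 641 is inert.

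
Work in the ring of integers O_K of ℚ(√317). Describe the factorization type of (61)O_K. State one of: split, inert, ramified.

splits completely

Since 317 ≡ 1 mod 4, the ring of integers is ℤ[(1+√317)/2] with discriminant 317.
Since gcd(61, 317) = 1 the prime 61 does not ramify.
Legendre symbol by Euler's criterion: (317/61) ≡ 317^30 ≡ 1 (mod 61), i.e. (317/61) = 1.
(317/61) = 1, so 61 splits.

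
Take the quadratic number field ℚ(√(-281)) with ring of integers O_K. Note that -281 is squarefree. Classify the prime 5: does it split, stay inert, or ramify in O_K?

split

d = -281 ≡ 3 (mod 4), so O_K = ℤ[√-281] and disc(K) = 4d = -1124.
disc(K) = -1124 is not divisible by 5; 5 is unramified.
Euler's criterion: (-281)^2 mod 5 = 1. Thus (-281|5) = 1.
(-281/5) = 1, so 5 splits.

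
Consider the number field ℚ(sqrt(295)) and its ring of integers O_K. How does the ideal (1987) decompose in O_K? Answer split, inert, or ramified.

d = 295 ≡ 3 (mod 4), so O_K = ℤ[√295] and disc(K) = 4d = 1180.
Since gcd(1987, 1180) = 1 the prime 1987 does not ramify.
Legendre symbol by Euler's criterion: (295/1987) ≡ 295^993 ≡ 1986 (mod 1987), i.e. (295/1987) = -1.
d is a non-residue mod p, hence 1987 remains inert in O_K.

remains prime (inert)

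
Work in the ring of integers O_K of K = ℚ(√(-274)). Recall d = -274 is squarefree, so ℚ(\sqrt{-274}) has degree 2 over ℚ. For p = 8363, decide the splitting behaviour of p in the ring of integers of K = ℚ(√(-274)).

remains prime (inert)

Since -274 ≢ 1 mod 4, the ring of integers is ℤ[√-274] with discriminant 4·(-274) = -1096.
8363 ∤ -1096, so 8363 is unramified.
(-274/8363) = 8089^4181 mod 8363 = 8362, giving Legendre symbol -1.
(-274/8363) = -1, so 8363 is inert.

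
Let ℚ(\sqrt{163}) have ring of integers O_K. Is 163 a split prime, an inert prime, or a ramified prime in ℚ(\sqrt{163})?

Since 163 ≢ 1 mod 4, the ring of integers is ℤ[√163] with discriminant 4·163 = 652.
163 divides disc(K) = 652, so 163 ramifies.

ramified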